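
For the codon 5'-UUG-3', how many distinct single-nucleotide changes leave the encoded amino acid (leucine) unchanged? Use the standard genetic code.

Position 1: CUG → 1 synonymous.
Position 2: none → 0 synonymous.
Position 3: UUA → 1 synonymous.
Total: 1 + 0 + 1 = 2.

2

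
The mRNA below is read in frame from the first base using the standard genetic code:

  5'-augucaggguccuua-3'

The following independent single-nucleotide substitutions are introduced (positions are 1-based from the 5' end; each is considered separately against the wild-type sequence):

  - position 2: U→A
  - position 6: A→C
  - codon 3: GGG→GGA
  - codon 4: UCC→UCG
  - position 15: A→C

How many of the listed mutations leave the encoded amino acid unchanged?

3

Codon 1: AUG (Met) → AAG (Lys) — missense.
Codon 2: UCA (Ser) → UCC (Ser) — synonymous.
Codon 3: GGG (Gly) → GGA (Gly) — synonymous.
Codon 4: UCC (Ser) → UCG (Ser) — synonymous.
Codon 5: UUA (Leu) → UUC (Phe) — missense.
Synonymous: 3 of 5.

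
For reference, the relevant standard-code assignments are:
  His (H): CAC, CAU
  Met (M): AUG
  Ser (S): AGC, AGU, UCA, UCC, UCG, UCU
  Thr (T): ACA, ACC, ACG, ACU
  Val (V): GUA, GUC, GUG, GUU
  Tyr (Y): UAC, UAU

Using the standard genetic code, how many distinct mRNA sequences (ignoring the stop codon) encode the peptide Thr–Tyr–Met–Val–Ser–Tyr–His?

768

Thr: 4 codons.
Tyr: 2 codons.
Met: 1 codon.
Val: 4 codons.
Ser: 6 codons.
Tyr: 2 codons.
His: 2 codons.
4 × 2 × 1 × 4 × 6 × 2 × 2 = 768.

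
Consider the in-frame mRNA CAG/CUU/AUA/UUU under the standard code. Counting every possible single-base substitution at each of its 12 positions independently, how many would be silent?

7

Codon 1 (CAG, Gln): 1 synonymous substitution.
Codon 2 (CUU, Leu): 3 synonymous substitutions.
Codon 3 (AUA, Ile): 2 synonymous substitutions.
Codon 4 (UUU, Phe): 1 synonymous substitution.
Total: 1 + 3 + 2 + 1 = 7.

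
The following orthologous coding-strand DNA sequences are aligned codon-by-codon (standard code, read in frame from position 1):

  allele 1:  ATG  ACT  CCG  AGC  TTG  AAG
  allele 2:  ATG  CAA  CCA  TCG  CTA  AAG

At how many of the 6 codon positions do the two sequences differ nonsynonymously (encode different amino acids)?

1

Codon 1: ATG Met / ATG Met — identical.
Codon 2: ACT Thr / CAA Gln — nonsynonymous.
Codon 3: CCG Pro / CCA Pro — synonymous.
Codon 4: AGC Ser / TCG Ser — synonymous.
Codon 5: TTG Leu / CTA Leu — synonymous.
Codon 6: AAG Lys / AAG Lys — identical.
Nonsynonymous differences: 1.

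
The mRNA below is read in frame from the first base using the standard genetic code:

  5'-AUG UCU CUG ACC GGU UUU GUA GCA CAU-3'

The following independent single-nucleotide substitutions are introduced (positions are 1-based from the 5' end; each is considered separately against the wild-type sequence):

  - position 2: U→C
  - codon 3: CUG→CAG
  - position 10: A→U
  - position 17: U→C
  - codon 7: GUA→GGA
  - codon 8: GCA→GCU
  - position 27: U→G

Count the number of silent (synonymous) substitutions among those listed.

Codon 1: AUG (Met) → ACG (Thr) — missense.
Codon 3: CUG (Leu) → CAG (Gln) — missense.
Codon 4: ACC (Thr) → UCC (Ser) — missense.
Codon 6: UUU (Phe) → UCU (Ser) — missense.
Codon 7: GUA (Val) → GGA (Gly) — missense.
Codon 8: GCA (Ala) → GCU (Ala) — synonymous.
Codon 9: CAU (His) → CAG (Gln) — missense.
Synonymous: 1 of 7.

1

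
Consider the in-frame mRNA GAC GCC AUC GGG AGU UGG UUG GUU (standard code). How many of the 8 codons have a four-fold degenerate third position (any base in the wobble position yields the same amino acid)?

Codon 1 GAC (Asp): third position 2-fold.
Codon 2 GCC (Ala): third position 4-fold.
Codon 3 AUC (Ile): third position 3-fold.
Codon 4 GGG (Gly): third position 4-fold.
Codon 5 AGU (Ser): third position 2-fold.
Codon 6 UGG (Trp): third position 1-fold.
Codon 7 UUG (Leu): third position 2-fold.
Codon 8 GUU (Val): third position 4-fold.
Four-fold degenerate third positions: 3.

3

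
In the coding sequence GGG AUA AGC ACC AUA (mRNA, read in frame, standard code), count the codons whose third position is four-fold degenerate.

Codon 1 GGG (Gly): third position 4-fold.
Codon 2 AUA (Ile): third position 3-fold.
Codon 3 AGC (Ser): third position 2-fold.
Codon 4 ACC (Thr): third position 4-fold.
Codon 5 AUA (Ile): third position 3-fold.
Four-fold degenerate third positions: 2.

2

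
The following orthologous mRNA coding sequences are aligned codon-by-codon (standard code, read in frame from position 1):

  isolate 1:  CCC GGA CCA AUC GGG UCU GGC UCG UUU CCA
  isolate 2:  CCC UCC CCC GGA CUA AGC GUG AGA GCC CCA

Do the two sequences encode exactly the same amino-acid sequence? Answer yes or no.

Codon 1: CCC Pro / CCC Pro — identical.
Codon 2: GGA Gly / UCC Ser — nonsynonymous.
Codon 3: CCA Pro / CCC Pro — synonymous.
Codon 4: AUC Ile / GGA Gly — nonsynonymous.
Codon 5: GGG Gly / CUA Leu — nonsynonymous.
Codon 6: UCU Ser / AGC Ser — synonymous.
Codon 7: GGC Gly / GUG Val — nonsynonymous.
Codon 8: UCG Ser / AGA Arg — nonsynonymous.
Codon 9: UUU Phe / GCC Ala — nonsynonymous.
Codon 10: CCA Pro / CCA Pro — identical.
Nonsynonymous differences: 6 → different protein.

no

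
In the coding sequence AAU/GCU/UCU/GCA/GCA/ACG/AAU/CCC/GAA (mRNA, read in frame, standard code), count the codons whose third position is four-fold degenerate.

Codon 1 AAU (Asn): third position 2-fold.
Codon 2 GCU (Ala): third position 4-fold.
Codon 3 UCU (Ser): third position 4-fold.
Codon 4 GCA (Ala): third position 4-fold.
Codon 5 GCA (Ala): third position 4-fold.
Codon 6 ACG (Thr): third position 4-fold.
Codon 7 AAU (Asn): third position 2-fold.
Codon 8 CCC (Pro): third position 4-fold.
Codon 9 GAA (Glu): third position 2-fold.
Four-fold degenerate third positions: 6.

6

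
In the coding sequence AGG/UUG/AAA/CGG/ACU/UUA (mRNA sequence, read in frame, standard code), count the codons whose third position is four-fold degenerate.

2

Codon 1 AGG (Arg): third position 2-fold.
Codon 2 UUG (Leu): third position 2-fold.
Codon 3 AAA (Lys): third position 2-fold.
Codon 4 CGG (Arg): third position 4-fold.
Codon 5 ACU (Thr): third position 4-fold.
Codon 6 UUA (Leu): third position 2-fold.
Four-fold degenerate third positions: 2.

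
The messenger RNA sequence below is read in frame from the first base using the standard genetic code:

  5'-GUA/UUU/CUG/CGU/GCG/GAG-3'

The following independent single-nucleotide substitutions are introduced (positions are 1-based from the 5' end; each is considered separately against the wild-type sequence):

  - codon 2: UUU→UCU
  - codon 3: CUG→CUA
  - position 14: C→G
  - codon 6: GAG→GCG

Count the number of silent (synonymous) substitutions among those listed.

Codon 2: UUU (Phe) → UCU (Ser) — missense.
Codon 3: CUG (Leu) → CUA (Leu) — synonymous.
Codon 5: GCG (Ala) → GGG (Gly) — missense.
Codon 6: GAG (Glu) → GCG (Ala) — missense.
Synonymous: 1 of 4.

1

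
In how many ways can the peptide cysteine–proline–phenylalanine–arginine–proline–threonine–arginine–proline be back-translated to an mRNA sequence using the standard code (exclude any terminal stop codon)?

Cys: 2 codons.
Pro: 4 codons.
Phe: 2 codons.
Arg: 6 codons.
Pro: 4 codons.
Thr: 4 codons.
Arg: 6 codons.
Pro: 4 codons.
2 × 4 × 2 × 6 × 4 × 4 × 6 × 4 = 36864.

36864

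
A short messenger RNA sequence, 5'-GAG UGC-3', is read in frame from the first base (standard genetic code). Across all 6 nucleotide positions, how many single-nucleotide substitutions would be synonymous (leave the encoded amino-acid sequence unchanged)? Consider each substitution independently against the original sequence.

2

Codon 1 (GAG, Glu): 1 synonymous substitution.
Codon 2 (UGC, Cys): 1 synonymous substitution.
Total: 1 + 1 = 2.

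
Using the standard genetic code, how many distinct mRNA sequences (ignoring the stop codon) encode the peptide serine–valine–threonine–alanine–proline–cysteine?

3072

Ser: 6 codons.
Val: 4 codons.
Thr: 4 codons.
Ala: 4 codons.
Pro: 4 codons.
Cys: 2 codons.
6 × 4 × 4 × 4 × 4 × 2 = 3072.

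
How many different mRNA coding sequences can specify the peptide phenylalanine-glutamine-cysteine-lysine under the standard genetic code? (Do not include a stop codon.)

16

Phe: 2 codons.
Gln: 2 codons.
Cys: 2 codons.
Lys: 2 codons.
2 × 2 × 2 × 2 = 16.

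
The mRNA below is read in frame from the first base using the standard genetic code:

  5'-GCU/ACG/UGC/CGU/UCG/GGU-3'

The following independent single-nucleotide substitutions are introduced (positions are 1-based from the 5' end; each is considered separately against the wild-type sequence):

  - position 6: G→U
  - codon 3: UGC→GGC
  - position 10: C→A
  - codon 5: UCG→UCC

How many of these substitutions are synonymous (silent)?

2

Codon 2: ACG (Thr) → ACU (Thr) — synonymous.
Codon 3: UGC (Cys) → GGC (Gly) — missense.
Codon 4: CGU (Arg) → AGU (Ser) — missense.
Codon 5: UCG (Ser) → UCC (Ser) — synonymous.
Synonymous: 2 of 4.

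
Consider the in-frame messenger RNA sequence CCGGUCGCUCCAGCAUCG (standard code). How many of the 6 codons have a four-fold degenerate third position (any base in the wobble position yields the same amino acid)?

Codon 1 CCG (Pro): third position 4-fold.
Codon 2 GUC (Val): third position 4-fold.
Codon 3 GCU (Ala): third position 4-fold.
Codon 4 CCA (Pro): third position 4-fold.
Codon 5 GCA (Ala): third position 4-fold.
Codon 6 UCG (Ser): third position 4-fold.
Four-fold degenerate third positions: 6.

6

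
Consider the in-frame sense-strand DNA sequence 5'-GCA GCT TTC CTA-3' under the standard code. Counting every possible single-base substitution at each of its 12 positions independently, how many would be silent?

11

Codon 1 (GCA, Ala): 3 synonymous substitutions.
Codon 2 (GCT, Ala): 3 synonymous substitutions.
Codon 3 (TTC, Phe): 1 synonymous substitution.
Codon 4 (CTA, Leu): 4 synonymous substitutions.
Total: 3 + 3 + 1 + 4 = 11.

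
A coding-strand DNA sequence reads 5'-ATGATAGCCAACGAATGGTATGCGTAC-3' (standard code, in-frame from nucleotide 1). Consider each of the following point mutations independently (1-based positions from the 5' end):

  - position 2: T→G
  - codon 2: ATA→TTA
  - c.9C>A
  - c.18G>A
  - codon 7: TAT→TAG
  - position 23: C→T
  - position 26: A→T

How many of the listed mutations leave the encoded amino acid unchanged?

Codon 1: ATG (Met) → AGG (Arg) — missense.
Codon 2: ATA (Ile) → TTA (Leu) — missense.
Codon 3: GCC (Ala) → GCA (Ala) — synonymous.
Codon 6: TGG (Trp) → TGA (Stop) — nonsense.
Codon 7: TAT (Tyr) → TAG (Stop) — nonsense.
Codon 8: GCG (Ala) → GTG (Val) — missense.
Codon 9: TAC (Tyr) → TTC (Phe) — missense.
Synonymous: 1 of 7.

1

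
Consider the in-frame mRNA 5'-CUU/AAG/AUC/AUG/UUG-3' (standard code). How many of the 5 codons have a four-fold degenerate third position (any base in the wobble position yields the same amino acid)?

1

Codon 1 CUU (Leu): third position 4-fold.
Codon 2 AAG (Lys): third position 2-fold.
Codon 3 AUC (Ile): third position 3-fold.
Codon 4 AUG (Met): third position 1-fold.
Codon 5 UUG (Leu): third position 2-fold.
Four-fold degenerate third positions: 1.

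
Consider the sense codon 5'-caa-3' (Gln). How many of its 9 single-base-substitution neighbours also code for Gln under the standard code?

Position 1: none → 0 synonymous.
Position 2: none → 0 synonymous.
Position 3: CAG → 1 synonymous.
Total: 0 + 0 + 1 = 1.

1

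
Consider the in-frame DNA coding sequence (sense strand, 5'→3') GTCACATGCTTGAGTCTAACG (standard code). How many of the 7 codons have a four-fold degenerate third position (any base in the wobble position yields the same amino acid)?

4

Codon 1 GTC (Val): third position 4-fold.
Codon 2 ACA (Thr): third position 4-fold.
Codon 3 TGC (Cys): third position 2-fold.
Codon 4 TTG (Leu): third position 2-fold.
Codon 5 AGT (Ser): third position 2-fold.
Codon 6 CTA (Leu): third position 4-fold.
Codon 7 ACG (Thr): third position 4-fold.
Four-fold degenerate third positions: 4.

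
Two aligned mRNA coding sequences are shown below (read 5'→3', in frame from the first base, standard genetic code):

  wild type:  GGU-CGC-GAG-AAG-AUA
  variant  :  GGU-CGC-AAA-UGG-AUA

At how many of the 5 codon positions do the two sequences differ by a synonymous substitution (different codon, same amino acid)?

Codon 1: GGU Gly / GGU Gly — identical.
Codon 2: CGC Arg / CGC Arg — identical.
Codon 3: GAG Glu / AAA Lys — nonsynonymous.
Codon 4: AAG Lys / UGG Trp — nonsynonymous.
Codon 5: AUA Ile / AUA Ile — identical.
Synonymous differences: 0.

0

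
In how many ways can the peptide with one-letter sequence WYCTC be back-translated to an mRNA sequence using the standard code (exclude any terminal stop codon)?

32

Trp: 1 codon.
Tyr: 2 codons.
Cys: 2 codons.
Thr: 4 codons.
Cys: 2 codons.
1 × 2 × 2 × 4 × 2 = 32.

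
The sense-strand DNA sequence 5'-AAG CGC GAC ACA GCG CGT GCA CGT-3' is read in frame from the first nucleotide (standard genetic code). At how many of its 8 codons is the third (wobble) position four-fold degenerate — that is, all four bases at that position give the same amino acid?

6

Codon 1 AAG (Lys): third position 2-fold.
Codon 2 CGC (Arg): third position 4-fold.
Codon 3 GAC (Asp): third position 2-fold.
Codon 4 ACA (Thr): third position 4-fold.
Codon 5 GCG (Ala): third position 4-fold.
Codon 6 CGT (Arg): third position 4-fold.
Codon 7 GCA (Ala): third position 4-fold.
Codon 8 CGT (Arg): third position 4-fold.
Four-fold degenerate third positions: 6.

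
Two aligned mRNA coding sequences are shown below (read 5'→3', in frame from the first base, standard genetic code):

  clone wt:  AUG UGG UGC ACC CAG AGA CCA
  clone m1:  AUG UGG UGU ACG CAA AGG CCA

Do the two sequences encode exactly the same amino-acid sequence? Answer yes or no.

Codon 1: AUG Met / AUG Met — identical.
Codon 2: UGG Trp / UGG Trp — identical.
Codon 3: UGC Cys / UGU Cys — synonymous.
Codon 4: ACC Thr / ACG Thr — synonymous.
Codon 5: CAG Gln / CAA Gln — synonymous.
Codon 6: AGA Arg / AGG Arg — synonymous.
Codon 7: CCA Pro / CCA Pro — identical.
Nonsynonymous differences: 0 → same protein.

yes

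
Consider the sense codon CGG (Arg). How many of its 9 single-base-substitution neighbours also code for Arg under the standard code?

4

Position 1: AGG → 1 synonymous.
Position 2: none → 0 synonymous.
Position 3: CGT, CGC, CGA → 3 synonymous.
Total: 1 + 0 + 3 = 4.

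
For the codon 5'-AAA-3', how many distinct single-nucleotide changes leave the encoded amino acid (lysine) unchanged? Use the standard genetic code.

Position 1: none → 0 synonymous.
Position 2: none → 0 synonymous.
Position 3: AAG → 1 synonymous.
Total: 0 + 0 + 1 = 1.

1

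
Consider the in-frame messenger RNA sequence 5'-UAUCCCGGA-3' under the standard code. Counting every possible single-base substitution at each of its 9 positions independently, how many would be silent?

7

Codon 1 (UAU, Tyr): 1 synonymous substitution.
Codon 2 (CCC, Pro): 3 synonymous substitutions.
Codon 3 (GGA, Gly): 3 synonymous substitutions.
Total: 1 + 3 + 3 = 7.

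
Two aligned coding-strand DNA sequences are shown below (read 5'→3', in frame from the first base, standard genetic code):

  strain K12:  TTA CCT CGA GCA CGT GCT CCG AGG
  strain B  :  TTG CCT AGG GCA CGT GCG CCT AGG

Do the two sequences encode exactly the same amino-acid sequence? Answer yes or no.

yes

Codon 1: TTA Leu / TTG Leu — synonymous.
Codon 2: CCT Pro / CCT Pro — identical.
Codon 3: CGA Arg / AGG Arg — synonymous.
Codon 4: GCA Ala / GCA Ala — identical.
Codon 5: CGT Arg / CGT Arg — identical.
Codon 6: GCT Ala / GCG Ala — synonymous.
Codon 7: CCG Pro / CCT Pro — synonymous.
Codon 8: AGG Arg / AGG Arg — identical.
Nonsynonymous differences: 0 → same protein.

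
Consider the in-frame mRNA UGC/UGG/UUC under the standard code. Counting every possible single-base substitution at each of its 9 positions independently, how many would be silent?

2

Codon 1 (UGC, Cys): 1 synonymous substitution.
Codon 2 (UGG, Trp): 0 synonymous substitutions.
Codon 3 (UUC, Phe): 1 synonymous substitution.
Total: 1 + 0 + 1 = 2.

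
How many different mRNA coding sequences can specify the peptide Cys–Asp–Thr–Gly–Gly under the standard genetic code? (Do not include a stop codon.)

256

Cys: 2 codons.
Asp: 2 codons.
Thr: 4 codons.
Gly: 4 codons.
Gly: 4 codons.
2 × 2 × 4 × 4 × 4 = 256.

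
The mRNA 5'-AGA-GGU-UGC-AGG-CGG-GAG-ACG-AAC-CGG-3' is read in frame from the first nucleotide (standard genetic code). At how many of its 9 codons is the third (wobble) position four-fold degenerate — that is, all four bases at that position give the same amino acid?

Codon 1 AGA (Arg): third position 2-fold.
Codon 2 GGU (Gly): third position 4-fold.
Codon 3 UGC (Cys): third position 2-fold.
Codon 4 AGG (Arg): third position 2-fold.
Codon 5 CGG (Arg): third position 4-fold.
Codon 6 GAG (Glu): third position 2-fold.
Codon 7 ACG (Thr): third position 4-fold.
Codon 8 AAC (Asn): third position 2-fold.
Codon 9 CGG (Arg): third position 4-fold.
Four-fold degenerate third positions: 4.

4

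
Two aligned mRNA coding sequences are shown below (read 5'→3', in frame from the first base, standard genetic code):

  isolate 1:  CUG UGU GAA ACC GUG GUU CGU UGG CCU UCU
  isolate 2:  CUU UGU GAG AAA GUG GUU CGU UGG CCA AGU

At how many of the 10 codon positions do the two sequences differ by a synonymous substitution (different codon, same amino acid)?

Codon 1: CUG Leu / CUU Leu — synonymous.
Codon 2: UGU Cys / UGU Cys — identical.
Codon 3: GAA Glu / GAG Glu — synonymous.
Codon 4: ACC Thr / AAA Lys — nonsynonymous.
Codon 5: GUG Val / GUG Val — identical.
Codon 6: GUU Val / GUU Val — identical.
Codon 7: CGU Arg / CGU Arg — identical.
Codon 8: UGG Trp / UGG Trp — identical.
Codon 9: CCU Pro / CCA Pro — synonymous.
Codon 10: UCU Ser / AGU Ser — synonymous.
Synonymous differences: 4.

4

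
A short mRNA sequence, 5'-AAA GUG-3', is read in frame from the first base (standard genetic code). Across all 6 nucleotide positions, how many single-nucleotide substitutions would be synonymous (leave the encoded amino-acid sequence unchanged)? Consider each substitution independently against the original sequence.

4

Codon 1 (AAA, Lys): 1 synonymous substitution.
Codon 2 (GUG, Val): 3 synonymous substitutions.
Total: 1 + 3 = 4.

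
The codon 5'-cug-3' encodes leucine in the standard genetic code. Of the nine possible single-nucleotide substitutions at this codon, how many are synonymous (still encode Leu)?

4

Position 1: UUG → 1 synonymous.
Position 2: none → 0 synonymous.
Position 3: CUU, CUC, CUA → 3 synonymous.
Total: 1 + 0 + 3 = 4.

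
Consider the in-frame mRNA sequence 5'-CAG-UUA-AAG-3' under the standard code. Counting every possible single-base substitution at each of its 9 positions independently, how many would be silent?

Codon 1 (CAG, Gln): 1 synonymous substitution.
Codon 2 (UUA, Leu): 2 synonymous substitutions.
Codon 3 (AAG, Lys): 1 synonymous substitution.
Total: 1 + 2 + 1 = 4.

4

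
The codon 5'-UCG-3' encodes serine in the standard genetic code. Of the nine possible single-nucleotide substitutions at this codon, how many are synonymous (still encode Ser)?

3

Position 1: none → 0 synonymous.
Position 2: none → 0 synonymous.
Position 3: UCU, UCC, UCA → 3 synonymous.
Total: 0 + 0 + 3 = 3.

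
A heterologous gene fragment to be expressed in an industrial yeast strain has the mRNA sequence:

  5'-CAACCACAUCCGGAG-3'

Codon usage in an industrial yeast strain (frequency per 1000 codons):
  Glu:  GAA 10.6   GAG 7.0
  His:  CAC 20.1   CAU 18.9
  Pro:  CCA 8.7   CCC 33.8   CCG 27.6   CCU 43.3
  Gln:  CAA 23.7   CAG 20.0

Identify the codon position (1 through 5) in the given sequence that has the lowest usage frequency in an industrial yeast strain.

Codon 1 CAA (Gln): 23.7 per 1000.
Codon 2 CCA (Pro): 8.7 per 1000.
Codon 3 CAU (His): 18.9 per 1000.
Codon 4 CCG (Pro): 27.6 per 1000.
Codon 5 GAG (Glu): 7.0 per 1000.
Lowest frequency is 7.0 at codon 5.

5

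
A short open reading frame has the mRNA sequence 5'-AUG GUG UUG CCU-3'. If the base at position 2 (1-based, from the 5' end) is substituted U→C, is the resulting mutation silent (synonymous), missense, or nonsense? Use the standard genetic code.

missense

Position 2 falls in codon 1: AUG → Met.
After the substitution the codon is ACG → Thr.
Met ≠ Thr, so this is a missense mutation.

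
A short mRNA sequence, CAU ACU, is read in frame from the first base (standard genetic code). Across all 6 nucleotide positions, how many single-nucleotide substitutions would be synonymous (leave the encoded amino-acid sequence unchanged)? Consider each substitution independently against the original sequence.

Codon 1 (CAU, His): 1 synonymous substitution.
Codon 2 (ACU, Thr): 3 synonymous substitutions.
Total: 1 + 3 = 4.

4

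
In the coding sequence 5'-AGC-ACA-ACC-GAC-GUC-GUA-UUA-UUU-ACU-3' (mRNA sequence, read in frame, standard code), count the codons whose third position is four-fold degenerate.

5

Codon 1 AGC (Ser): third position 2-fold.
Codon 2 ACA (Thr): third position 4-fold.
Codon 3 ACC (Thr): third position 4-fold.
Codon 4 GAC (Asp): third position 2-fold.
Codon 5 GUC (Val): third position 4-fold.
Codon 6 GUA (Val): third position 4-fold.
Codon 7 UUA (Leu): third position 2-fold.
Codon 8 UUU (Phe): third position 2-fold.
Codon 9 ACU (Thr): third position 4-fold.
Four-fold degenerate third positions: 5.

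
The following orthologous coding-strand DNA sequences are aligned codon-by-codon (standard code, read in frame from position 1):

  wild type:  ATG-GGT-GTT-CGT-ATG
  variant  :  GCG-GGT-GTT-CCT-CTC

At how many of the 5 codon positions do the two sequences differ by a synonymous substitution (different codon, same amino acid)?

Codon 1: ATG Met / GCG Ala — nonsynonymous.
Codon 2: GGT Gly / GGT Gly — identical.
Codon 3: GTT Val / GTT Val — identical.
Codon 4: CGT Arg / CCT Pro — nonsynonymous.
Codon 5: ATG Met / CTC Leu — nonsynonymous.
Synonymous differences: 0.

0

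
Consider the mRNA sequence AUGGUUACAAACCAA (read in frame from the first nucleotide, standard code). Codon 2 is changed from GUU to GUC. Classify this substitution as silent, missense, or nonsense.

silent

Position 6 falls in codon 2: GUU → Val.
After the substitution the codon is GUC → Val.
Both encode Val, so the change is synonymous.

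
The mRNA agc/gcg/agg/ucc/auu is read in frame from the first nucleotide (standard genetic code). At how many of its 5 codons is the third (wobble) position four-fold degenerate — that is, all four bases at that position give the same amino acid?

2

Codon 1 AGC (Ser): third position 2-fold.
Codon 2 GCG (Ala): third position 4-fold.
Codon 3 AGG (Arg): third position 2-fold.
Codon 4 UCC (Ser): third position 4-fold.
Codon 5 AUU (Ile): third position 3-fold.
Four-fold degenerate third positions: 2.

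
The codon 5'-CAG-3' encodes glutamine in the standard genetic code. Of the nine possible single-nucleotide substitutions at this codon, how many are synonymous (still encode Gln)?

1

Position 1: none → 0 synonymous.
Position 2: none → 0 synonymous.
Position 3: CAA → 1 synonymous.
Total: 0 + 0 + 1 = 1.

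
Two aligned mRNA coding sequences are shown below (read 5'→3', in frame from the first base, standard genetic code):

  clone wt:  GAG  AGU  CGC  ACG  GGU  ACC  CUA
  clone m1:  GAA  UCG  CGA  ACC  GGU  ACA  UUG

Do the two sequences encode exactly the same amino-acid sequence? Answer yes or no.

Codon 1: GAG Glu / GAA Glu — synonymous.
Codon 2: AGU Ser / UCG Ser — synonymous.
Codon 3: CGC Arg / CGA Arg — synonymous.
Codon 4: ACG Thr / ACC Thr — synonymous.
Codon 5: GGU Gly / GGU Gly — identical.
Codon 6: ACC Thr / ACA Thr — synonymous.
Codon 7: CUA Leu / UUG Leu — synonymous.
Nonsynonymous differences: 0 → same protein.

yes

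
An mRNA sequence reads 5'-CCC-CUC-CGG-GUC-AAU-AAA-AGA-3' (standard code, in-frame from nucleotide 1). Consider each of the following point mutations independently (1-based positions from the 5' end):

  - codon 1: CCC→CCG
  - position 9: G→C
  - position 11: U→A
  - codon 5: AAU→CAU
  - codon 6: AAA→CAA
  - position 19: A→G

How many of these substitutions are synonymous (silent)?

Codon 1: CCC (Pro) → CCG (Pro) — synonymous.
Codon 3: CGG (Arg) → CGC (Arg) — synonymous.
Codon 4: GUC (Val) → GAC (Asp) — missense.
Codon 5: AAU (Asn) → CAU (His) — missense.
Codon 6: AAA (Lys) → CAA (Gln) — missense.
Codon 7: AGA (Arg) → GGA (Gly) — missense.
Synonymous: 2 of 6.

2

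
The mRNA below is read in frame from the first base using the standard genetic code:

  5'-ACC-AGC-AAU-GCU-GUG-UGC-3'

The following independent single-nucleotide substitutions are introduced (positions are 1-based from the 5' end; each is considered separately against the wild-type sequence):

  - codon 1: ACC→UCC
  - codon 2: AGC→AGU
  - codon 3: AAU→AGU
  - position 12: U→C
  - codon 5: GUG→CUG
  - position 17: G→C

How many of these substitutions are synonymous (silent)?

2

Codon 1: ACC (Thr) → UCC (Ser) — missense.
Codon 2: AGC (Ser) → AGU (Ser) — synonymous.
Codon 3: AAU (Asn) → AGU (Ser) — missense.
Codon 4: GCU (Ala) → GCC (Ala) — synonymous.
Codon 5: GUG (Val) → CUG (Leu) — missense.
Codon 6: UGC (Cys) → UCC (Ser) — missense.
Synonymous: 2 of 6.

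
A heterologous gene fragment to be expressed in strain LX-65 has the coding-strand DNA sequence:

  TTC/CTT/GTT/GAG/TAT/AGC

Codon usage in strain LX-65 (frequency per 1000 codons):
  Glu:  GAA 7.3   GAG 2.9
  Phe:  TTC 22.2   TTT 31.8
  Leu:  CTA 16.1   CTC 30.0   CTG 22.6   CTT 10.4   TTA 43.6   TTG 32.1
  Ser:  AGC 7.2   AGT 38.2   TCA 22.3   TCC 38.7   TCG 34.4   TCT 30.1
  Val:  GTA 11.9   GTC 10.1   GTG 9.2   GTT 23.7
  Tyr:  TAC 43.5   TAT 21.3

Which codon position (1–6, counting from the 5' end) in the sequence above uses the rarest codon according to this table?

Codon 1 TTC (Phe): 22.2 per 1000.
Codon 2 CTT (Leu): 10.4 per 1000.
Codon 3 GTT (Val): 23.7 per 1000.
Codon 4 GAG (Glu): 2.9 per 1000.
Codon 5 TAT (Tyr): 21.3 per 1000.
Codon 6 AGC (Ser): 7.2 per 1000.
Lowest frequency is 2.9 at codon 4.

4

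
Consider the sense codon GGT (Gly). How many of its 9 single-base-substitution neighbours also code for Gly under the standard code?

3

Position 1: none → 0 synonymous.
Position 2: none → 0 synonymous.
Position 3: GGC, GGA, GGG → 3 synonymous.
Total: 0 + 0 + 3 = 3.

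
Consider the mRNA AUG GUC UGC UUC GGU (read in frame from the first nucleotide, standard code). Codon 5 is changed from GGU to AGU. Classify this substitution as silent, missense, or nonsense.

Position 13 falls in codon 5: GGU → Gly.
After the substitution the codon is AGU → Ser.
Gly ≠ Ser, so this is a missense mutation.

missense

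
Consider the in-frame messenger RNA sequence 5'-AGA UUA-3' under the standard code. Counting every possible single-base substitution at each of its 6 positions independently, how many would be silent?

Codon 1 (AGA, Arg): 2 synonymous substitutions.
Codon 2 (UUA, Leu): 2 synonymous substitutions.
Total: 2 + 2 = 4.

4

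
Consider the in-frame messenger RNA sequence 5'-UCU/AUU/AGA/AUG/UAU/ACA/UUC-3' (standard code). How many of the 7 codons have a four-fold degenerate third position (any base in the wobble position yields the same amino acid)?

Codon 1 UCU (Ser): third position 4-fold.
Codon 2 AUU (Ile): third position 3-fold.
Codon 3 AGA (Arg): third position 2-fold.
Codon 4 AUG (Met): third position 1-fold.
Codon 5 UAU (Tyr): third position 2-fold.
Codon 6 ACA (Thr): third position 4-fold.
Codon 7 UUC (Phe): third position 2-fold.
Four-fold degenerate third positions: 2.

2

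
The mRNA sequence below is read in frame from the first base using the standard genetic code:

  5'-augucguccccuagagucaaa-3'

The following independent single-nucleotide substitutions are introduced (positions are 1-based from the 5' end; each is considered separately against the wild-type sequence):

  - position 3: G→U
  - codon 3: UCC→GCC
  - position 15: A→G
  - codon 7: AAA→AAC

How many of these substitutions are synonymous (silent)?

1

Codon 1: AUG (Met) → AUU (Ile) — missense.
Codon 3: UCC (Ser) → GCC (Ala) — missense.
Codon 5: AGA (Arg) → AGG (Arg) — synonymous.
Codon 7: AAA (Lys) → AAC (Asn) — missense.
Synonymous: 1 of 4.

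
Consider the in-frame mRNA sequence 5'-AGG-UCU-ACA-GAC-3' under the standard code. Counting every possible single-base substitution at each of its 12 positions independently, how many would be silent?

9

Codon 1 (AGG, Arg): 2 synonymous substitutions.
Codon 2 (UCU, Ser): 3 synonymous substitutions.
Codon 3 (ACA, Thr): 3 synonymous substitutions.
Codon 4 (GAC, Asp): 1 synonymous substitution.
Total: 2 + 3 + 3 + 1 = 9.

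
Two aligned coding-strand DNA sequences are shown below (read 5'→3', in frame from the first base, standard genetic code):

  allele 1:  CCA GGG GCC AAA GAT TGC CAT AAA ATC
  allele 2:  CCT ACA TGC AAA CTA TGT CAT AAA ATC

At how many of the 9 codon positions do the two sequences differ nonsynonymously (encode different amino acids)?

Codon 1: CCA Pro / CCT Pro — synonymous.
Codon 2: GGG Gly / ACA Thr — nonsynonymous.
Codon 3: GCC Ala / TGC Cys — nonsynonymous.
Codon 4: AAA Lys / AAA Lys — identical.
Codon 5: GAT Asp / CTA Leu — nonsynonymous.
Codon 6: TGC Cys / TGT Cys — synonymous.
Codon 7: CAT His / CAT His — identical.
Codon 8: AAA Lys / AAA Lys — identical.
Codon 9: ATC Ile / ATC Ile — identical.
Nonsynonymous differences: 3.

3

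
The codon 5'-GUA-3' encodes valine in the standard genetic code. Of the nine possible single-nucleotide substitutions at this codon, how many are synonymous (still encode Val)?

Position 1: none → 0 synonymous.
Position 2: none → 0 synonymous.
Position 3: GUU, GUC, GUG → 3 synonymous.
Total: 0 + 0 + 3 = 3.

3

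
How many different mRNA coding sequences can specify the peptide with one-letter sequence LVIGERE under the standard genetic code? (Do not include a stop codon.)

Leu: 6 codons.
Val: 4 codons.
Ile: 3 codons.
Gly: 4 codons.
Glu: 2 codons.
Arg: 6 codons.
Glu: 2 codons.
6 × 4 × 3 × 4 × 2 × 6 × 2 = 6912.

6912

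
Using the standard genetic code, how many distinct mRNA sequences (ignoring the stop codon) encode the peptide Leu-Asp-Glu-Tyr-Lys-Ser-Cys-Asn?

2304

Leu: 6 codons.
Asp: 2 codons.
Glu: 2 codons.
Tyr: 2 codons.
Lys: 2 codons.
Ser: 6 codons.
Cys: 2 codons.
Asn: 2 codons.
6 × 2 × 2 × 2 × 2 × 6 × 2 × 2 = 2304.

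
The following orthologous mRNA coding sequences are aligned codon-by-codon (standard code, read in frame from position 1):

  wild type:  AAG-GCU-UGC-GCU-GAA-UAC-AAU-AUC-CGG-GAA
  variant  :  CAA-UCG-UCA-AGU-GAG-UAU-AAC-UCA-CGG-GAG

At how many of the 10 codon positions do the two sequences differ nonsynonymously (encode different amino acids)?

Codon 1: AAG Lys / CAA Gln — nonsynonymous.
Codon 2: GCU Ala / UCG Ser — nonsynonymous.
Codon 3: UGC Cys / UCA Ser — nonsynonymous.
Codon 4: GCU Ala / AGU Ser — nonsynonymous.
Codon 5: GAA Glu / GAG Glu — synonymous.
Codon 6: UAC Tyr / UAU Tyr — synonymous.
Codon 7: AAU Asn / AAC Asn — synonymous.
Codon 8: AUC Ile / UCA Ser — nonsynonymous.
Codon 9: CGG Arg / CGG Arg — identical.
Codon 10: GAA Glu / GAG Glu — synonymous.
Nonsynonymous differences: 5.

5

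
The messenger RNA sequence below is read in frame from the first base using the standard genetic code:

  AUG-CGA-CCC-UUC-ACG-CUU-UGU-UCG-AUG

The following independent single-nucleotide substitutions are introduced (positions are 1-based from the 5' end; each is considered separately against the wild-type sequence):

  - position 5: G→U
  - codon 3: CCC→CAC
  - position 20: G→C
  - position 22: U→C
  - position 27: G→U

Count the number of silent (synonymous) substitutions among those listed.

Codon 2: CGA (Arg) → CUA (Leu) — missense.
Codon 3: CCC (Pro) → CAC (His) — missense.
Codon 7: UGU (Cys) → UCU (Ser) — missense.
Codon 8: UCG (Ser) → CCG (Pro) — missense.
Codon 9: AUG (Met) → AUU (Ile) — missense.
Synonymous: 0 of 5.

0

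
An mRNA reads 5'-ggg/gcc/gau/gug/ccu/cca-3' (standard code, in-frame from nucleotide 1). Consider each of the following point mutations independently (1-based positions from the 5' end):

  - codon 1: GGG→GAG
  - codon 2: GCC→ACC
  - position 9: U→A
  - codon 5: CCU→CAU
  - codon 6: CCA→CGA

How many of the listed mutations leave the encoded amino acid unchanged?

Codon 1: GGG (Gly) → GAG (Glu) — missense.
Codon 2: GCC (Ala) → ACC (Thr) — missense.
Codon 3: GAU (Asp) → GAA (Glu) — missense.
Codon 5: CCU (Pro) → CAU (His) — missense.
Codon 6: CCA (Pro) → CGA (Arg) — missense.
Synonymous: 0 of 5.

0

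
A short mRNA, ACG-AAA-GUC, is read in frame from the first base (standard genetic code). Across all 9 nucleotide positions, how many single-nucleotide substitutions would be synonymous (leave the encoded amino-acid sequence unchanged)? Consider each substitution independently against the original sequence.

7

Codon 1 (ACG, Thr): 3 synonymous substitutions.
Codon 2 (AAA, Lys): 1 synonymous substitution.
Codon 3 (GUC, Val): 3 synonymous substitutions.
Total: 3 + 1 + 3 = 7.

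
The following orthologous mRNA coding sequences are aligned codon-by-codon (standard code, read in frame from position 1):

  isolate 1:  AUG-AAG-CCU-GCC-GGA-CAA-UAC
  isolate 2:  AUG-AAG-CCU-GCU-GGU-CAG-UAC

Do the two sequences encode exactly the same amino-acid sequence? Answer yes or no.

Codon 1: AUG Met / AUG Met — identical.
Codon 2: AAG Lys / AAG Lys — identical.
Codon 3: CCU Pro / CCU Pro — identical.
Codon 4: GCC Ala / GCU Ala — synonymous.
Codon 5: GGA Gly / GGU Gly — synonymous.
Codon 6: CAA Gln / CAG Gln — synonymous.
Codon 7: UAC Tyr / UAC Tyr — identical.
Nonsynonymous differences: 0 → same protein.

yes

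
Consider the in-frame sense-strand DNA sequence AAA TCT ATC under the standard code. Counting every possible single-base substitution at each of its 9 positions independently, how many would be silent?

Codon 1 (AAA, Lys): 1 synonymous substitution.
Codon 2 (TCT, Ser): 3 synonymous substitutions.
Codon 3 (ATC, Ile): 2 synonymous substitutions.
Total: 1 + 3 + 2 = 6.

6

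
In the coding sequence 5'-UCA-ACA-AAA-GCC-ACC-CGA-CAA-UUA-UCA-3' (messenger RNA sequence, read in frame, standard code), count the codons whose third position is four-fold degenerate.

6

Codon 1 UCA (Ser): third position 4-fold.
Codon 2 ACA (Thr): third position 4-fold.
Codon 3 AAA (Lys): third position 2-fold.
Codon 4 GCC (Ala): third position 4-fold.
Codon 5 ACC (Thr): third position 4-fold.
Codon 6 CGA (Arg): third position 4-fold.
Codon 7 CAA (Gln): third position 2-fold.
Codon 8 UUA (Leu): third position 2-fold.
Codon 9 UCA (Ser): third position 4-fold.
Four-fold degenerate third positions: 6.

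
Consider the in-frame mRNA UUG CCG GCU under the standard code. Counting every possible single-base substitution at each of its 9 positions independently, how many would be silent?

8

Codon 1 (UUG, Leu): 2 synonymous substitutions.
Codon 2 (CCG, Pro): 3 synonymous substitutions.
Codon 3 (GCU, Ala): 3 synonymous substitutions.
Total: 2 + 3 + 3 = 8.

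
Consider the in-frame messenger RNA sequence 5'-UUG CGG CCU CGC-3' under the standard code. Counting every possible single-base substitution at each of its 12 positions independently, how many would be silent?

Codon 1 (UUG, Leu): 2 synonymous substitutions.
Codon 2 (CGG, Arg): 4 synonymous substitutions.
Codon 3 (CCU, Pro): 3 synonymous substitutions.
Codon 4 (CGC, Arg): 3 synonymous substitutions.
Total: 2 + 4 + 3 + 3 = 12.

12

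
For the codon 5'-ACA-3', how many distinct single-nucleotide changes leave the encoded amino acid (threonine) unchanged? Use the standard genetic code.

3

Position 1: none → 0 synonymous.
Position 2: none → 0 synonymous.
Position 3: ACT, ACC, ACG → 3 synonymous.
Total: 0 + 0 + 3 = 3.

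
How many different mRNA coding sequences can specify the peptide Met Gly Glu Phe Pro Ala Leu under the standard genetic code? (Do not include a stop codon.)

1536

Met: 1 codon.
Gly: 4 codons.
Glu: 2 codons.
Phe: 2 codons.
Pro: 4 codons.
Ala: 4 codons.
Leu: 6 codons.
1 × 4 × 2 × 2 × 4 × 4 × 6 = 1536.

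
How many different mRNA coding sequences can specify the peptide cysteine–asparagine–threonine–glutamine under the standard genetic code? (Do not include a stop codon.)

32

Cys: 2 codons.
Asn: 2 codons.
Thr: 4 codons.
Gln: 2 codons.
2 × 2 × 4 × 2 = 32.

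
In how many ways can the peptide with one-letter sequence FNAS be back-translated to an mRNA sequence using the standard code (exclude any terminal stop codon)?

96

Phe: 2 codons.
Asn: 2 codons.
Ala: 4 codons.
Ser: 6 codons.
2 × 2 × 4 × 6 = 96.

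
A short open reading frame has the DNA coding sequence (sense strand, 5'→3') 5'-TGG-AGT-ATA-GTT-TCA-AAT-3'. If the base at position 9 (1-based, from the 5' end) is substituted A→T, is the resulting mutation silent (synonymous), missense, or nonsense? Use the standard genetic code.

Position 9 falls in codon 3: ATA → Ile.
After the substitution the codon is ATT → Ile.
Both encode Ile, so the change is synonymous.

silent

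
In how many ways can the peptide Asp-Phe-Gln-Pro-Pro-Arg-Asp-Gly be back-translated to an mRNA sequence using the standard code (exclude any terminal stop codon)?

6144

Asp: 2 codons.
Phe: 2 codons.
Gln: 2 codons.
Pro: 4 codons.
Pro: 4 codons.
Arg: 6 codons.
Asp: 2 codons.
Gly: 4 codons.
2 × 2 × 2 × 4 × 4 × 6 × 2 × 4 = 6144.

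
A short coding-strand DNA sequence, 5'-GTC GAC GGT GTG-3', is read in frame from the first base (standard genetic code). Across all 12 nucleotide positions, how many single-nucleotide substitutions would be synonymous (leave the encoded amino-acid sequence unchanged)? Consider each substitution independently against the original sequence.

Codon 1 (GTC, Val): 3 synonymous substitutions.
Codon 2 (GAC, Asp): 1 synonymous substitution.
Codon 3 (GGT, Gly): 3 synonymous substitutions.
Codon 4 (GTG, Val): 3 synonymous substitutions.
Total: 3 + 1 + 3 + 3 = 10.

10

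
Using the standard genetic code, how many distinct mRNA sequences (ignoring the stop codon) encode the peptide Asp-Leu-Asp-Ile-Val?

Asp: 2 codons.
Leu: 6 codons.
Asp: 2 codons.
Ile: 3 codons.
Val: 4 codons.
2 × 6 × 2 × 3 × 4 = 288.

288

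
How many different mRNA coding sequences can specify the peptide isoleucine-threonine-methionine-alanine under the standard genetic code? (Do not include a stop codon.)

Ile: 3 codons.
Thr: 4 codons.
Met: 1 codon.
Ala: 4 codons.
3 × 4 × 1 × 4 = 48.

48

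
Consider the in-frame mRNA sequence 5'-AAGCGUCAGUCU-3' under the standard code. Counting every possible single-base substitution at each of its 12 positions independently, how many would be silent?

8

Codon 1 (AAG, Lys): 1 synonymous substitution.
Codon 2 (CGU, Arg): 3 synonymous substitutions.
Codon 3 (CAG, Gln): 1 synonymous substitution.
Codon 4 (UCU, Ser): 3 synonymous substitutions.
Total: 1 + 3 + 1 + 3 = 8.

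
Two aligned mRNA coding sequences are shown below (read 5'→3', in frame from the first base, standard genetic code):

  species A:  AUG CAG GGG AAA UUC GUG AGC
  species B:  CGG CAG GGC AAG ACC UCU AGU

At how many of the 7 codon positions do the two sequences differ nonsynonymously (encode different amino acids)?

3

Codon 1: AUG Met / CGG Arg — nonsynonymous.
Codon 2: CAG Gln / CAG Gln — identical.
Codon 3: GGG Gly / GGC Gly — synonymous.
Codon 4: AAA Lys / AAG Lys — synonymous.
Codon 5: UUC Phe / ACC Thr — nonsynonymous.
Codon 6: GUG Val / UCU Ser — nonsynonymous.
Codon 7: AGC Ser / AGU Ser — synonymous.
Nonsynonymous differences: 3.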